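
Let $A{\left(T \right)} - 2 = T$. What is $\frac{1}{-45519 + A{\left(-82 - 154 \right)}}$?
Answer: $- \frac{1}{45753} \approx -2.1856 \cdot 10^{-5}$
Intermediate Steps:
$A{\left(T \right)} = 2 + T$
$\frac{1}{-45519 + A{\left(-82 - 154 \right)}} = \frac{1}{-45519 + \left(2 - 236\right)} = \frac{1}{-45519 - 234} = \frac{1}{-45753} = - \frac{1}{45753}$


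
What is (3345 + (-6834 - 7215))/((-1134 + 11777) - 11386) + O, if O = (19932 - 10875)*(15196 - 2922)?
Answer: 82596064878/743 ≈ 1.1117e+8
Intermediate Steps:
O = 111165618 (O = 9057*12274 = 111165618)
(3345 + (-6834 - 7215))/((-1134 + 11777) - 11386) + O = (3345 + (-6834 - 7215))/((-1134 + 11777) - 11386) + 111165618 = (3345 - 14049)/(10643 - 11386) + 111165618 = -10704/(-743) + 111165618 = -10704*(-1/743) + 111165618 = 10704/743 + 111165618 = 82596064878/743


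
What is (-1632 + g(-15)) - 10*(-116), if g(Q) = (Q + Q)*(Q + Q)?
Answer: 428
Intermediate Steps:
g(Q) = 4*Q² (g(Q) = (2*Q)*(2*Q) = 4*Q²)
(-1632 + g(-15)) - 10*(-116) = (-1632 + 4*(-15)²) - 10*(-116) = (-1632 + 4*225) + 1160 = (-1632 + 900) + 1160 = -732 + 1160 = 428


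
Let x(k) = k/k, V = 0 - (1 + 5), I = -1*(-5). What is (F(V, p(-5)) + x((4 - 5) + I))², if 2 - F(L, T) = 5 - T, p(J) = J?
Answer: 49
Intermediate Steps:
I = 5
V = -6 (V = 0 - 1*6 = 0 - 6 = -6)
F(L, T) = -3 + T (F(L, T) = 2 - (5 - T) = 2 + (-5 + T) = -3 + T)
x(k) = 1
(F(V, p(-5)) + x((4 - 5) + I))² = ((-3 - 5) + 1)² = (-8 + 1)² = (-7)² = 49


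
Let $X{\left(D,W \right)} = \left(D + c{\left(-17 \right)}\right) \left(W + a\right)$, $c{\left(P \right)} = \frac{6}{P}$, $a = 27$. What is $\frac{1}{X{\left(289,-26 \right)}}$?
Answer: $\frac{17}{4907} \approx 0.0034644$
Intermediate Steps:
$X{\left(D,W \right)} = \left(27 + W\right) \left(- \frac{6}{17} + D\right)$ ($X{\left(D,W \right)} = \left(D + \frac{6}{-17}\right) \left(W + 27\right) = \left(D + 6 \left(- \frac{1}{17}\right)\right) \left(27 + W\right) = \left(D - \frac{6}{17}\right) \left(27 + W\right) = \left(- \frac{6}{17} + D\right) \left(27 + W\right) = \left(27 + W\right) \left(- \frac{6}{17} + D\right)$)
$\frac{1}{X{\left(289,-26 \right)}} = \frac{1}{- \frac{162}{17} + 27 \cdot 289 - - \frac{156}{17} + 289 \left(-26\right)} = \frac{1}{- \frac{162}{17} + 7803 + \frac{156}{17} - 7514} = \frac{1}{\frac{4907}{17}} = \frac{17}{4907}$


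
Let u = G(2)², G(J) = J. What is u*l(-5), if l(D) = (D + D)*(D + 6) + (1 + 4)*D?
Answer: -140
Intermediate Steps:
u = 4 (u = 2² = 4)
l(D) = 5*D + 2*D*(6 + D) (l(D) = (2*D)*(6 + D) + 5*D = 2*D*(6 + D) + 5*D = 5*D + 2*D*(6 + D))
u*l(-5) = 4*(-5*(17 + 2*(-5))) = 4*(-5*(17 - 10)) = 4*(-5*7) = 4*(-35) = -140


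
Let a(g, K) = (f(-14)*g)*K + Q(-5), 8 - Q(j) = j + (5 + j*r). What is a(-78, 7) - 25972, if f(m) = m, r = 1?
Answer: -18315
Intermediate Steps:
Q(j) = 3 - 2*j (Q(j) = 8 - (j + (5 + j*1)) = 8 - (j + (5 + j)) = 8 - (5 + 2*j) = 8 + (-5 - 2*j) = 3 - 2*j)
a(g, K) = 13 - 14*K*g (a(g, K) = (-14*g)*K + (3 - 2*(-5)) = -14*K*g + (3 + 10) = -14*K*g + 13 = 13 - 14*K*g)
a(-78, 7) - 25972 = (13 - 14*7*(-78)) - 25972 = (13 + 7644) - 25972 = 7657 - 25972 = -18315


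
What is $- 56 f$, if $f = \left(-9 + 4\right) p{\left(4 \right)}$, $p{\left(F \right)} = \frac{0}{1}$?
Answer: $0$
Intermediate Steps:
$p{\left(F \right)} = 0$ ($p{\left(F \right)} = 0 \cdot 1 = 0$)
$f = 0$ ($f = \left(-9 + 4\right) 0 = \left(-5\right) 0 = 0$)
$- 56 f = \left(-56\right) 0 = 0$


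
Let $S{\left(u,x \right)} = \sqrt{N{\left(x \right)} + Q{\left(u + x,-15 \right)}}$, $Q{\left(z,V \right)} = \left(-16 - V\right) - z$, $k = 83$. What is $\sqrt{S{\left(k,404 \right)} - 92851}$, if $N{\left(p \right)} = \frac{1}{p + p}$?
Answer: $\frac{\sqrt{-3788692204 + 707 i \sqrt{1625494}}}{202} \approx 0.036248 + 304.71 i$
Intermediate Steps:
$N{\left(p \right)} = \frac{1}{2 p}$
$Q{\left(z,V \right)} = -16 - V - z$
$S{\left(u,x \right)} = \sqrt{-1 + \frac{1}{2 x} - u - x}$ ($S{\left(u,x \right)} = \sqrt{\frac{1}{2 x} - \left(1 + u + x\right)} = \sqrt{-1 + \frac{1}{2 x} - u - x}$)
$\sqrt{S{\left(k,404 \right)} - 92851} = \sqrt{\frac{\sqrt{-4 - 332 - 1616 + \frac{2}{404}}}{2} - 92851} = \sqrt{\frac{\sqrt{-4 - 332 - 1616 + 2 \cdot \frac{1}{404}}}{2} - 92851} = \sqrt{\frac{\sqrt{-4 - 332 - 1616 + \frac{1}{202}}}{2} - 92851} = \sqrt{\frac{\sqrt{- \frac{394303}{202}}}{2} - 92851} = \sqrt{\frac{\frac{7}{202} i \sqrt{1625494}}{2} - 92851} = \sqrt{\frac{7 i \sqrt{1625494}}{404} - 92851} = \sqrt{-92851 + \frac{7 i \sqrt{1625494}}{404}}$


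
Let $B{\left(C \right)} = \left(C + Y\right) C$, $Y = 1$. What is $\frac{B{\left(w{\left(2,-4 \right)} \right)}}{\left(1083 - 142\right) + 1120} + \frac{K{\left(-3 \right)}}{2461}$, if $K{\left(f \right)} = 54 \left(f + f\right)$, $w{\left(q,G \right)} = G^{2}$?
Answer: $\frac{1628}{5072121} \approx 0.00032097$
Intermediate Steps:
$B{\left(C \right)} = C \left(1 + C\right)$ ($B{\left(C \right)} = \left(C + 1\right) C = \left(1 + C\right) C = C \left(1 + C\right)$)
$K{\left(f \right)} = 108 f$ ($K{\left(f \right)} = 54 \cdot 2 f = 108 f$)
$\frac{B{\left(w{\left(2,-4 \right)} \right)}}{\left(1083 - 142\right) + 1120} + \frac{K{\left(-3 \right)}}{2461} = \frac{\left(-4\right)^{2} \left(1 + \left(-4\right)^{2}\right)}{\left(1083 - 142\right) + 1120} + \frac{108 \left(-3\right)}{2461} = \frac{16 \left(1 + 16\right)}{941 + 1120} - \frac{324}{2461} = \frac{16 \cdot 17}{2061} - \frac{324}{2461} = 272 \cdot \frac{1}{2061} - \frac{324}{2461} = \frac{272}{2061} - \frac{324}{2461} = \frac{1628}{5072121}$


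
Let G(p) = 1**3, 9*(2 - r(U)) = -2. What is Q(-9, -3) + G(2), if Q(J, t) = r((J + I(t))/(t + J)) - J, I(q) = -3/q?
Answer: 110/9 ≈ 12.222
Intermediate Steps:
r(U) = 20/9 (r(U) = 2 - 1/9*(-2) = 2 + 2/9 = 20/9)
G(p) = 1
Q(J, t) = 20/9 - J
Q(-9, -3) + G(2) = (20/9 - 1*(-9)) + 1 = (20/9 + 9) + 1 = 101/9 + 1 = 110/9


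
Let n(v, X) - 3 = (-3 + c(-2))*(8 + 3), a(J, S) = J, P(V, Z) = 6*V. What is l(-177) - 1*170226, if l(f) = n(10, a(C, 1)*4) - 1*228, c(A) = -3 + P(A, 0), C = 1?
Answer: -170649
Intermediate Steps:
c(A) = -3 + 6*A
n(v, X) = -195 (n(v, X) = 3 + (-3 + (-3 + 6*(-2)))*(8 + 3) = 3 + (-3 + (-3 - 12))*11 = 3 + (-3 - 15)*11 = 3 - 18*11 = 3 - 198 = -195)
l(f) = -423 (l(f) = -195 - 1*228 = -195 - 228 = -423)
l(-177) - 1*170226 = -423 - 1*170226 = -423 - 170226 = -170649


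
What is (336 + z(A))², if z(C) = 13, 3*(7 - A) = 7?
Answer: 121801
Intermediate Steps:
A = 14/3 (A = 7 - ⅓*7 = 7 - 7/3 = 14/3 ≈ 4.6667)
(336 + z(A))² = (336 + 13)² = 349² = 121801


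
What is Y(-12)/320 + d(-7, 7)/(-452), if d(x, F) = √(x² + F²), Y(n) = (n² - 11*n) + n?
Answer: 33/40 - 7*√2/452 ≈ 0.80310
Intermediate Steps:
Y(n) = n² - 10*n
d(x, F) = √(F² + x²)
Y(-12)/320 + d(-7, 7)/(-452) = -12*(-10 - 12)/320 + √(7² + (-7)²)/(-452) = -12*(-22)*(1/320) + √(49 + 49)*(-1/452) = 264*(1/320) + √98*(-1/452) = 33/40 + (7*√2)*(-1/452) = 33/40 - 7*√2/452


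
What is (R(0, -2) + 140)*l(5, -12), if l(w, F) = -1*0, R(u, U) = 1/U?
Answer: 0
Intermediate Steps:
l(w, F) = 0
(R(0, -2) + 140)*l(5, -12) = (1/(-2) + 140)*0 = (-½ + 140)*0 = (279/2)*0 = 0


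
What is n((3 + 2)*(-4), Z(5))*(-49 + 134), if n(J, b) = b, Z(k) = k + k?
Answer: 850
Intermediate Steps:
Z(k) = 2*k
n((3 + 2)*(-4), Z(5))*(-49 + 134) = (2*5)*(-49 + 134) = 10*85 = 850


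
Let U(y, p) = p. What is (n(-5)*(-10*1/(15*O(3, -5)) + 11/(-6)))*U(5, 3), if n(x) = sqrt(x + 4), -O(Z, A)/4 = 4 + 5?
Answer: -49*I/9 ≈ -5.4444*I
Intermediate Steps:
O(Z, A) = -36 (O(Z, A) = -4*(4 + 5) = -4*9 = -36)
n(x) = sqrt(4 + x)
(n(-5)*(-10*1/(15*O(3, -5)) + 11/(-6)))*U(5, 3) = (sqrt(4 - 5)*(-10/(-3*(-5)*(-36)) + 11/(-6)))*3 = (sqrt(-1)*(-10/(15*(-36)) + 11*(-1/6)))*3 = (I*(-10/(-540) - 11/6))*3 = (I*(-10*(-1/540) - 11/6))*3 = (I*(1/54 - 11/6))*3 = (I*(-49/27))*3 = -49*I/27*3 = -49*I/9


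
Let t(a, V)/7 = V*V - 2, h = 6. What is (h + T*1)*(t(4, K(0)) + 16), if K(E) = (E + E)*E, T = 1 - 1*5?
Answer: 4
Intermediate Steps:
T = -4 (T = 1 - 5 = -4)
K(E) = 2*E² (K(E) = (2*E)*E = 2*E²)
t(a, V) = -14 + 7*V² (t(a, V) = 7*(V*V - 2) = 7*(V² - 2) = 7*(-2 + V²) = -14 + 7*V²)
(h + T*1)*(t(4, K(0)) + 16) = (6 - 4*1)*((-14 + 7*(2*0²)²) + 16) = (6 - 4)*((-14 + 7*(2*0)²) + 16) = 2*((-14 + 7*0²) + 16) = 2*((-14 + 7*0) + 16) = 2*((-14 + 0) + 16) = 2*(-14 + 16) = 2*2 = 4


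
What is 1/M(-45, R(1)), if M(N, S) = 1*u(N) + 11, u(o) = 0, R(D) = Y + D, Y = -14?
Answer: 1/11 ≈ 0.090909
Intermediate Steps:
R(D) = -14 + D
M(N, S) = 11 (M(N, S) = 1*0 + 11 = 0 + 11 = 11)
1/M(-45, R(1)) = 1/11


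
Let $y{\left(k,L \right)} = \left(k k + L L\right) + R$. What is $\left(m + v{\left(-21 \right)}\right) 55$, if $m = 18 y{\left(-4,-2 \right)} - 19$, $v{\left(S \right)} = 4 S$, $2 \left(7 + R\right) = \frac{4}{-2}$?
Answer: $6215$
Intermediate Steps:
$R = -8$ ($R = -7 + \frac{4 \frac{1}{-2}}{2} = -7 + \frac{4 \left(- \frac{1}{2}\right)}{2} = -7 + \frac{1}{2} \left(-2\right) = -7 - 1 = -8$)
$y{\left(k,L \right)} = -8 + L^{2} + k^{2}$ ($y{\left(k,L \right)} = \left(k k + L L\right) - 8 = \left(k^{2} + L^{2}\right) - 8 = \left(L^{2} + k^{2}\right) - 8 = -8 + L^{2} + k^{2}$)
$m = 197$ ($m = 18 \left(-8 + \left(-2\right)^{2} + \left(-4\right)^{2}\right) - 19 = 18 \left(-8 + 4 + 16\right) - 19 = 18 \cdot 12 - 19 = 216 - 19 = 197$)
$\left(m + v{\left(-21 \right)}\right) 55 = \left(197 + 4 \left(-21\right)\right) 55 = \left(197 - 84\right) 55 = 113 \cdot 55 = 6215$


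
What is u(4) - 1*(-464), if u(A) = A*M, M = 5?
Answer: 484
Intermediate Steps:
u(A) = 5*A (u(A) = A*5 = 5*A)
u(4) - 1*(-464) = 5*4 - 1*(-464) = 20 + 464 = 484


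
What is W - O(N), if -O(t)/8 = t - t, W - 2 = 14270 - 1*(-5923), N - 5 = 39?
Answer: 20195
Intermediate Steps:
N = 44 (N = 5 + 39 = 44)
W = 20195 (W = 2 + (14270 - 1*(-5923)) = 2 + (14270 + 5923) = 2 + 20193 = 20195)
O(t) = 0 (O(t) = -8*(t - t) = -8*0 = 0)
W - O(N) = 20195 - 1*0 = 20195 + 0 = 20195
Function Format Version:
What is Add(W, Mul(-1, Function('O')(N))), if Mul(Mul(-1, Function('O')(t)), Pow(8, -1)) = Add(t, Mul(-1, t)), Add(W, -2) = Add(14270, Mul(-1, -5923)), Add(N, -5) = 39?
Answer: 20195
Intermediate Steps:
N = 44 (N = Add(5, 39) = 44)
W = 20195 (W = Add(2, Add(14270, Mul(-1, -5923))) = Add(2, Add(14270, 5923)) = Add(2, 20193) = 20195)
Function('O')(t) = 0 (Function('O')(t) = Mul(-8, Add(t, Mul(-1, t))) = Mul(-8, 0) = 0)
Add(W, Mul(-1, Function('O')(N))) = Add(20195, Mul(-1, 0)) = Add(20195, 0) = 20195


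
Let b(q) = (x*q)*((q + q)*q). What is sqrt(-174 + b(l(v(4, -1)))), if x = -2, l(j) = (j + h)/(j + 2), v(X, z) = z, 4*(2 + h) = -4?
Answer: sqrt(82) ≈ 9.0554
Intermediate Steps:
h = -3 (h = -2 + (1/4)*(-4) = -2 - 1 = -3)
l(j) = (-3 + j)/(2 + j) (l(j) = (j - 3)/(j + 2) = (-3 + j)/(2 + j))
b(q) = -4*q**3 (b(q) = (-2*q)*((q + q)*q) = (-2*q)*((2*q)*q) = (-2*q)*(2*q**2) = -4*q**3)
sqrt(-174 + b(l(v(4, -1)))) = sqrt(-174 - 4*(-3 - 1)**3/(2 - 1)**3) = sqrt(-174 - 4*(-4/1)**3) = sqrt(-174 - 4*(1*(-4))**3) = sqrt(-174 - 4*(-4)**3) = sqrt(-174 - 4*(-64)) = sqrt(-174 + 256) = sqrt(82)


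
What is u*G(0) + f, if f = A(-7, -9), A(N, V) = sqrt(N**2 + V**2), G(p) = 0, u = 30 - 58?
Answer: sqrt(130) ≈ 11.402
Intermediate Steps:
u = -28
f = sqrt(130) (f = sqrt((-7)**2 + (-9)**2) = sqrt(49 + 81) = sqrt(130) ≈ 11.402)
u*G(0) + f = -28*0 + sqrt(130) = 0 + sqrt(130) = sqrt(130)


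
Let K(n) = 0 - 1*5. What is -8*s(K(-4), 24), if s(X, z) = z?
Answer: -192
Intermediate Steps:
K(n) = -5 (K(n) = 0 - 5 = -5)
-8*s(K(-4), 24) = -8*24 = -192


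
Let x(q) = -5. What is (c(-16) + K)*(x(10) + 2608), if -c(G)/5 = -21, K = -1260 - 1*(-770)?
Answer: -1002155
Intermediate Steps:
K = -490 (K = -1260 + 770 = -490)
c(G) = 105 (c(G) = -5*(-21) = 105)
(c(-16) + K)*(x(10) + 2608) = (105 - 490)*(-5 + 2608) = -385*2603 = -1002155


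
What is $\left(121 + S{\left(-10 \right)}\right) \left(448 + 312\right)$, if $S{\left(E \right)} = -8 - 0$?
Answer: $85880$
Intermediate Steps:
$S{\left(E \right)} = -8$ ($S{\left(E \right)} = -8 + 0 = -8$)
$\left(121 + S{\left(-10 \right)}\right) \left(448 + 312\right) = \left(121 - 8\right) \left(448 + 312\right) = 113 \cdot 760 = 85880$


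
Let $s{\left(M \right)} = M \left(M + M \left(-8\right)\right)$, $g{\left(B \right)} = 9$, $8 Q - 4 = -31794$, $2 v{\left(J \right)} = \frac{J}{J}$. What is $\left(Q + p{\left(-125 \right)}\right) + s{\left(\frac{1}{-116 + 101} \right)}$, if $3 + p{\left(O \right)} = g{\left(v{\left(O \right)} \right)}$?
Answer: $- \frac{3571003}{900} \approx -3967.8$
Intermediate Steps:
$v{\left(J \right)} = \frac{1}{2}$ ($v{\left(J \right)} = \frac{J \frac{1}{J}}{2} = \frac{1}{2} \cdot 1 = \frac{1}{2}$)
$Q = - \frac{15895}{4}$ ($Q = \frac{1}{2} + \frac{1}{8} \left(-31794\right) = \frac{1}{2} - \frac{15897}{4} = - \frac{15895}{4} \approx -3973.8$)
$p{\left(O \right)} = 6$ ($p{\left(O \right)} = -3 + 9 = 6$)
$s{\left(M \right)} = - 7 M^{2}$ ($s{\left(M \right)} = M \left(M - 8 M\right) = M \left(- 7 M\right) = - 7 M^{2}$)
$\left(Q + p{\left(-125 \right)}\right) + s{\left(\frac{1}{-116 + 101} \right)} = \left(- \frac{15895}{4} + 6\right) - 7 \left(\frac{1}{-116 + 101}\right)^{2} = - \frac{15871}{4} - 7 \left(\frac{1}{-15}\right)^{2} = - \frac{15871}{4} - 7 \left(- \frac{1}{15}\right)^{2} = - \frac{15871}{4} - \frac{7}{225} = - \frac{3571003}{900}$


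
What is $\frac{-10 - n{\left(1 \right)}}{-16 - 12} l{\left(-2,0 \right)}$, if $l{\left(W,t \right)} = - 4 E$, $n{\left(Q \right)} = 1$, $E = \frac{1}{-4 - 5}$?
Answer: $\frac{11}{63} \approx 0.1746$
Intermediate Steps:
$E = - \frac{1}{9}$ ($E = \frac{1}{-9} = - \frac{1}{9} \approx -0.11111$)
$l{\left(W,t \right)} = \frac{4}{9}$ ($l{\left(W,t \right)} = \left(-4\right) \left(- \frac{1}{9}\right) = \frac{4}{9}$)
$\frac{-10 - n{\left(1 \right)}}{-16 - 12} l{\left(-2,0 \right)} = \frac{-10 - 1}{-16 - 12} \cdot \frac{4}{9} = \frac{-10 - 1}{-28} \cdot \frac{4}{9} = \left(-11\right) \left(- \frac{1}{28}\right) \frac{4}{9} = \frac{11}{28} \cdot \frac{4}{9} = \frac{11}{63}$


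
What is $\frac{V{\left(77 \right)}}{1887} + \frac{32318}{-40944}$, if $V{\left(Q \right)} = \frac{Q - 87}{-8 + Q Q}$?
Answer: $- \frac{20060392457}{25414684616} \approx -0.78932$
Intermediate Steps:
$V{\left(Q \right)} = \frac{-87 + Q}{-8 + Q^{2}}$
$\frac{V{\left(77 \right)}}{1887} + \frac{32318}{-40944} = \frac{\frac{1}{-8 + 77^{2}} \left(-87 + 77\right)}{1887} + \frac{32318}{-40944} = \frac{1}{-8 + 5929} \left(-10\right) \frac{1}{1887} + 32318 \left(- \frac{1}{40944}\right) = \frac{1}{5921} \left(-10\right) \frac{1}{1887} - \frac{16159}{20472} = \left(- \frac{10}{5921}\right) \frac{1}{1887} - \frac{16159}{20472} = - \frac{10}{11172927} - \frac{16159}{20472} = - \frac{20060392457}{25414684616}$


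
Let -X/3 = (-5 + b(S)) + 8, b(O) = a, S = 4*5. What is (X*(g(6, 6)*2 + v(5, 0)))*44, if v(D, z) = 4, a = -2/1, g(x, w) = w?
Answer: -2112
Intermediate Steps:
S = 20
a = -2 (a = -2*1 = -2)
b(O) = -2
X = -3 (X = -3*((-5 - 2) + 8) = -3*(-7 + 8) = -3*1 = -3)
(X*(g(6, 6)*2 + v(5, 0)))*44 = -3*(6*2 + 4)*44 = -3*(12 + 4)*44 = -3*16*44 = -48*44 = -2112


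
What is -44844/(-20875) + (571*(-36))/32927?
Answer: 1047471888/687351125 ≈ 1.5239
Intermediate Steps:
-44844/(-20875) + (571*(-36))/32927 = -44844*(-1/20875) - 20556*1/32927 = 44844/20875 - 20556/32927 = 1047471888/687351125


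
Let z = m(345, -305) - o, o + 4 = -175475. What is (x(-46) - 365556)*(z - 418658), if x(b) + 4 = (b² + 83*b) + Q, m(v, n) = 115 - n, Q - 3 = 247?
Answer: 89095466108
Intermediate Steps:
Q = 250 (Q = 3 + 247 = 250)
o = -175479 (o = -4 - 175475 = -175479)
x(b) = 246 + b² + 83*b (x(b) = -4 + ((b² + 83*b) + 250) = -4 + (250 + b² + 83*b) = 246 + b² + 83*b)
z = 175899 (z = (115 - 1*(-305)) - 1*(-175479) = (115 + 305) + 175479 = 420 + 175479 = 175899)
(x(-46) - 365556)*(z - 418658) = ((246 + (-46)² + 83*(-46)) - 365556)*(175899 - 418658) = ((246 + 2116 - 3818) - 365556)*(-242759) = (-1456 - 365556)*(-242759) = -367012*(-242759) = 89095466108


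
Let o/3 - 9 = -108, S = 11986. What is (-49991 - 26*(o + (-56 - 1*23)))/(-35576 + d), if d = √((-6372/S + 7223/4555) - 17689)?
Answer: 6509184747256100/5758398429797211 + 13405*I*√13180828794319565990/11516796859594422 ≈ 1.1304 + 0.0042258*I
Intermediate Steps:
o = -297 (o = 27 + 3*(-108) = 27 - 324 = -297)
d = I*√13180828794319565990/27298115 (d = √((-6372/11986 + 7223/4555) - 17689) = √((-6372*1/11986 + 7223*(1/4555)) - 17689) = √((-3186/5993 + 7223/4555) - 17689) = √(28775209/27298115 - 17689) = √(-482847581026/27298115) = I*√13180828794319565990/27298115 ≈ 133.0*I)
(-49991 - 26*(o + (-56 - 1*23)))/(-35576 + d) = (-49991 - 26*(-297 + (-56 - 1*23)))/(-35576 + I*√13180828794319565990/27298115) = (-49991 - 26*(-297 + (-56 - 23)))/(-35576 + I*√13180828794319565990/27298115) = (-49991 - 26*(-297 - 79))/(-35576 + I*√13180828794319565990/27298115) = (-49991 - 26*(-376))/(-35576 + I*√13180828794319565990/27298115) = (-49991 + 9776)/(-35576 + I*√13180828794319565990/27298115) = -40215/(-35576 + I*√13180828794319565990/27298115)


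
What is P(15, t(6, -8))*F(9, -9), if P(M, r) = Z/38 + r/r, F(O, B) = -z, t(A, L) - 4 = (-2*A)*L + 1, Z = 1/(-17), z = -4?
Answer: 1290/323 ≈ 3.9938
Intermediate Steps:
Z = -1/17 ≈ -0.058824
t(A, L) = 5 - 2*A*L (t(A, L) = 4 + ((-2*A)*L + 1) = 4 + (-2*A*L + 1) = 4 + (1 - 2*A*L) = 5 - 2*A*L)
F(O, B) = 4 (F(O, B) = -1*(-4) = 4)
P(M, r) = 645/646 (P(M, r) = -1/17/38 + r/r = -1/17*1/38 + 1 = -1/646 + 1 = 645/646)
P(15, t(6, -8))*F(9, -9) = (645/646)*4 = 1290/323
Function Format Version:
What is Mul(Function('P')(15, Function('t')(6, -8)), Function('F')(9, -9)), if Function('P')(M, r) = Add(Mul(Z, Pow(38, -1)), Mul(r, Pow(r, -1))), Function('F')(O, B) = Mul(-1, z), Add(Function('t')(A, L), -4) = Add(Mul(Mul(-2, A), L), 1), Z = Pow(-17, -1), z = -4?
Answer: Rational(1290, 323) ≈ 3.9938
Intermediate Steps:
Z = Rational(-1, 17) ≈ -0.058824
Function('t')(A, L) = Add(5, Mul(-2, A, L)) (Function('t')(A, L) = Add(4, Add(Mul(Mul(-2, A), L), 1)) = Add(4, Add(Mul(-2, A, L), 1)) = Add(4, Add(1, Mul(-2, A, L))) = Add(5, Mul(-2, A, L)))
Function('F')(O, B) = 4 (Function('F')(O, B) = Mul(-1, -4) = 4)
Function('P')(M, r) = Rational(645, 646) (Function('P')(M, r) = Add(Mul(Rational(-1, 17), Pow(38, -1)), Mul(r, Pow(r, -1))) = Add(Mul(Rational(-1, 17), Rational(1, 38)), 1) = Add(Rational(-1, 646), 1) = Rational(645, 646))
Mul(Function('P')(15, Function('t')(6, -8)), Function('F')(9, -9)) = Mul(Rational(645, 646), 4) = Rational(1290, 323)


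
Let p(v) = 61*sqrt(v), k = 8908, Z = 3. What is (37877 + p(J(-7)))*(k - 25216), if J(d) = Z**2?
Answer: -620682480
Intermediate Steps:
J(d) = 9 (J(d) = 3**2 = 9)
(37877 + p(J(-7)))*(k - 25216) = (37877 + 61*sqrt(9))*(8908 - 25216) = (37877 + 61*3)*(-16308) = (37877 + 183)*(-16308) = 38060*(-16308) = -620682480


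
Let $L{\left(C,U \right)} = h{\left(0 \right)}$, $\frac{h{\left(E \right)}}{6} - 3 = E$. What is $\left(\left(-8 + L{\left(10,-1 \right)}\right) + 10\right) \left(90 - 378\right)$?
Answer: $-5760$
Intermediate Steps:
$h{\left(E \right)} = 18 + 6 E$
$L{\left(C,U \right)} = 18$ ($L{\left(C,U \right)} = 18 + 6 \cdot 0 = 18 + 0 = 18$)
$\left(\left(-8 + L{\left(10,-1 \right)}\right) + 10\right) \left(90 - 378\right) = \left(\left(-8 + 18\right) + 10\right) \left(90 - 378\right) = \left(10 + 10\right) \left(-288\right) = 20 \left(-288\right) = -5760$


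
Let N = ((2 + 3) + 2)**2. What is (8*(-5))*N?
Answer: -1960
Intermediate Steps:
N = 49 (N = (5 + 2)**2 = 7**2 = 49)
(8*(-5))*N = (8*(-5))*49 = -40*49 = -1960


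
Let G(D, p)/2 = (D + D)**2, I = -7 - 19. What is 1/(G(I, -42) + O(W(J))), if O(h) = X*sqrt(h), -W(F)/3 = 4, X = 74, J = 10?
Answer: 338/1832011 - 37*I*sqrt(3)/7328044 ≈ 0.0001845 - 8.7453e-6*I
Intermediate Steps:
I = -26
W(F) = -12 (W(F) = -3*4 = -12)
O(h) = 74*sqrt(h)
G(D, p) = 8*D**2 (G(D, p) = 2*(D + D)**2 = 2*(2*D)**2 = 2*(4*D**2) = 8*D**2)
1/(G(I, -42) + O(W(J))) = 1/(8*(-26)**2 + 74*sqrt(-12)) = 1/(8*676 + 74*(2*I*sqrt(3))) = 1/(5408 + 148*I*sqrt(3))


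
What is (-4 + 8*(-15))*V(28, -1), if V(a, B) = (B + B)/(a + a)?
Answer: 31/7 ≈ 4.4286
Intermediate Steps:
V(a, B) = B/a (V(a, B) = (2*B)/((2*a)) = (2*B)*(1/(2*a)) = B/a)
(-4 + 8*(-15))*V(28, -1) = (-4 + 8*(-15))*(-1/28) = (-4 - 120)*(-1*1/28) = -124*(-1/28) = 31/7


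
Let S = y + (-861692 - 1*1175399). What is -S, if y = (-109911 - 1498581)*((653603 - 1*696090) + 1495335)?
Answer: 2336896422307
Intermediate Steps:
y = -2336894385216 (y = -1608492*((653603 - 696090) + 1495335) = -1608492*(-42487 + 1495335) = -1608492*1452848 = -2336894385216)
S = -2336896422307 (S = -2336894385216 + (-861692 - 1*1175399) = -2336894385216 + (-861692 - 1175399) = -2336894385216 - 2037091 = -2336896422307)
-S = -1*(-2336896422307) = 2336896422307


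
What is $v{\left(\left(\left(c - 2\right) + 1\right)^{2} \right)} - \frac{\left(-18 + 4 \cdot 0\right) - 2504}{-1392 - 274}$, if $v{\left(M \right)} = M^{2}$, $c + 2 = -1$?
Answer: $\frac{211987}{833} \approx 254.49$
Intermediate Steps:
$c = -3$ ($c = -2 - 1 = -3$)
$v{\left(\left(\left(c - 2\right) + 1\right)^{2} \right)} - \frac{\left(-18 + 4 \cdot 0\right) - 2504}{-1392 - 274} = \left(\left(\left(-3 - 2\right) + 1\right)^{2}\right)^{2} - \frac{\left(-18 + 4 \cdot 0\right) - 2504}{-1392 - 274} = \left(\left(\left(-3 - 2\right) + 1\right)^{2}\right)^{2} - \frac{\left(-18 + 0\right) - 2504}{-1666} = \left(\left(-5 + 1\right)^{2}\right)^{2} - \left(-18 - 2504\right) \left(- \frac{1}{1666}\right) = \left(\left(-4\right)^{2}\right)^{2} - \left(-2522\right) \left(- \frac{1}{1666}\right) = 16^{2} - \frac{1261}{833} = 256 - \frac{1261}{833} = \frac{211987}{833}$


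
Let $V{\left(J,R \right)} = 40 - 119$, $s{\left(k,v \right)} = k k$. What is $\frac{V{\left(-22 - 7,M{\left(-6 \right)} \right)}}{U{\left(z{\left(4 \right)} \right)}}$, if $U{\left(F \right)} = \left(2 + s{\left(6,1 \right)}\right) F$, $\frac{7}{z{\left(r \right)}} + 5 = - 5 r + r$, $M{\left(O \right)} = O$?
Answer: $\frac{237}{38} \approx 6.2368$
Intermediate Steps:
$s{\left(k,v \right)} = k^{2}$
$V{\left(J,R \right)} = -79$ ($V{\left(J,R \right)} = 40 - 119 = -79$)
$z{\left(r \right)} = \frac{7}{-5 - 4 r}$ ($z{\left(r \right)} = \frac{7}{-5 + \left(- 5 r + r\right)} = \frac{7}{-5 - 4 r}$)
$U{\left(F \right)} = 38 F$ ($U{\left(F \right)} = \left(2 + 6^{2}\right) F = \left(2 + 36\right) F = 38 F$)
$\frac{V{\left(-22 - 7,M{\left(-6 \right)} \right)}}{U{\left(z{\left(4 \right)} \right)}} = - \frac{79}{38 \left(- \frac{7}{5 + 4 \cdot 4}\right)} = - \frac{79}{38 \left(- \frac{7}{5 + 16}\right)} = - \frac{79}{38 \left(- \frac{7}{21}\right)} = - \frac{79}{38 \left(\left(-7\right) \frac{1}{21}\right)} = - \frac{79}{38 \left(- \frac{1}{3}\right)} = - \frac{79}{- \frac{38}{3}} = \left(-79\right) \left(- \frac{3}{38}\right) = \frac{237}{38}$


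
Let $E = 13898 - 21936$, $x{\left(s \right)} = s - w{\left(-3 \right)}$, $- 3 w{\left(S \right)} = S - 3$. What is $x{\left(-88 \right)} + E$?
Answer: $-8128$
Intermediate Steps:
$w{\left(S \right)} = 1 - \frac{S}{3}$ ($w{\left(S \right)} = - \frac{S - 3}{3} = - \frac{-3 + S}{3} = 1 - \frac{S}{3}$)
$x{\left(s \right)} = -2 + s$ ($x{\left(s \right)} = s - \left(1 - -1\right) = s - \left(1 + 1\right) = s - 2 = -2 + s$)
$E = -8038$ ($E = 13898 - 21936 = -8038$)
$x{\left(-88 \right)} + E = \left(-2 - 88\right) - 8038 = -90 - 8038 = -8128$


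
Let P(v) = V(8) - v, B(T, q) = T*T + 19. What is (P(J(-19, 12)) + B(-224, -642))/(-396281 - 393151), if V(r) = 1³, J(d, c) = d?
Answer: -50215/789432 ≈ -0.063609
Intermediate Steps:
V(r) = 1
B(T, q) = 19 + T² (B(T, q) = T² + 19 = 19 + T²)
P(v) = 1 - v
(P(J(-19, 12)) + B(-224, -642))/(-396281 - 393151) = ((1 - 1*(-19)) + (19 + (-224)²))/(-396281 - 393151) = ((1 + 19) + (19 + 50176))/(-789432) = (20 + 50195)*(-1/789432) = 50215*(-1/789432) = -50215/789432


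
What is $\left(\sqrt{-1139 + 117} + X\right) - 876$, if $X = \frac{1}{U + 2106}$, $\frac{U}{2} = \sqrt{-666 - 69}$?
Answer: $- \frac{647973345}{739696} + i \sqrt{1022} - \frac{7 i \sqrt{15}}{2219088} \approx -876.0 + 31.969 i$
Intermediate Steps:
$U = 14 i \sqrt{15}$ ($U = 2 \sqrt{-666 - 69} = 2 \sqrt{-735} = 2 \cdot 7 i \sqrt{15} = 14 i \sqrt{15} \approx 54.222 i$)
$X = \frac{1}{2106 + 14 i \sqrt{15}}$ ($X = \frac{1}{14 i \sqrt{15} + 2106} = \frac{1}{2106 + 14 i \sqrt{15}} \approx 0.00047452 - 1.2217 \cdot 10^{-5} i$)
$\left(\sqrt{-1139 + 117} + X\right) - 876 = \left(\sqrt{-1139 + 117} + \left(\frac{351}{739696} - \frac{7 i \sqrt{15}}{2219088}\right)\right) - 876 = \left(\sqrt{-1022} + \left(\frac{351}{739696} - \frac{7 i \sqrt{15}}{2219088}\right)\right) - 876 = \left(i \sqrt{1022} + \left(\frac{351}{739696} - \frac{7 i \sqrt{15}}{2219088}\right)\right) - 876 = \left(\frac{351}{739696} + i \sqrt{1022} - \frac{7 i \sqrt{15}}{2219088}\right) - 876 = - \frac{647973345}{739696} + i \sqrt{1022} - \frac{7 i \sqrt{15}}{2219088}$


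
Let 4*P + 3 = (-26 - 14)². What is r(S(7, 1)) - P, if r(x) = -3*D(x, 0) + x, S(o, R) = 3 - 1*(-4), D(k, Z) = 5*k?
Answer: -1989/4 ≈ -497.25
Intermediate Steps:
S(o, R) = 7 (S(o, R) = 3 + 4 = 7)
r(x) = -14*x (r(x) = -15*x + x = -14*x)
P = 1597/4 (P = -¾ + (-26 - 14)²/4 = -¾ + (¼)*(-40)² = -¾ + (¼)*1600 = -¾ + 400 = 1597/4 ≈ 399.25)
r(S(7, 1)) - P = -14*7 - 1*1597/4 = -98 - 1597/4 = -1989/4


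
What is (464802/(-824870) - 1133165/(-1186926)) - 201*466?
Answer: -45852109056536011/489529824810 ≈ -93666.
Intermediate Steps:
(464802/(-824870) - 1133165/(-1186926)) - 201*466 = (464802*(-1/824870) - 1133165*(-1/1186926)) - 93666 = (-232401/412435 + 1133165/1186926) - 93666 = 191514117449/489529824810 - 93666 = -45852109056536011/489529824810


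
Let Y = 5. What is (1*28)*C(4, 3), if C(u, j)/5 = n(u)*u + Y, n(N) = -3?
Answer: -980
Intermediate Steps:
C(u, j) = 25 - 15*u (C(u, j) = 5*(-3*u + 5) = 5*(5 - 3*u) = 25 - 15*u)
(1*28)*C(4, 3) = (1*28)*(25 - 15*4) = 28*(25 - 60) = 28*(-35) = -980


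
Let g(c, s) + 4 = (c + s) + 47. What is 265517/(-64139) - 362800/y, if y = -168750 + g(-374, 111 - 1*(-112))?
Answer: -10782520193/5415191631 ≈ -1.9912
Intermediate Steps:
g(c, s) = 43 + c + s (g(c, s) = -4 + ((c + s) + 47) = -4 + (47 + c + s) = 43 + c + s)
y = -168858 (y = -168750 + (43 - 374 + (111 - 1*(-112))) = -168750 + (43 - 374 + (111 + 112)) = -168750 + (43 - 374 + 223) = -168750 - 108 = -168858)
265517/(-64139) - 362800/y = 265517/(-64139) - 362800/(-168858) = 265517*(-1/64139) - 362800*(-1/168858) = -265517/64139 + 181400/84429 = -10782520193/5415191631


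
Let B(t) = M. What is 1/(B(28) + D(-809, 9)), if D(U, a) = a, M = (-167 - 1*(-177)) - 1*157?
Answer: -1/138 ≈ -0.0072464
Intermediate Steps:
M = -147 (M = (-167 + 177) - 157 = 10 - 157 = -147)
B(t) = -147
1/(B(28) + D(-809, 9)) = 1/(-147 + 9) = 1/(-138) = -1/138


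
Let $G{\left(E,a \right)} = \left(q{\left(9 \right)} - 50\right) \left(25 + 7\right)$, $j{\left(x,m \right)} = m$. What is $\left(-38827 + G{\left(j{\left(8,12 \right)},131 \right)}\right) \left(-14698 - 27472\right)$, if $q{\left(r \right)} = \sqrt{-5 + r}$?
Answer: $1702107710$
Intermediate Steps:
$G{\left(E,a \right)} = -1536$ ($G{\left(E,a \right)} = \left(\sqrt{-5 + 9} - 50\right) \left(25 + 7\right) = \left(\sqrt{4} - 50\right) 32 = \left(2 - 50\right) 32 = \left(-48\right) 32 = -1536$)
$\left(-38827 + G{\left(j{\left(8,12 \right)},131 \right)}\right) \left(-14698 - 27472\right) = \left(-38827 - 1536\right) \left(-14698 - 27472\right) = \left(-40363\right) \left(-42170\right) = 1702107710$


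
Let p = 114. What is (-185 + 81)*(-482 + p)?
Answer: 38272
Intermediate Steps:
(-185 + 81)*(-482 + p) = (-185 + 81)*(-482 + 114) = -104*(-368) = 38272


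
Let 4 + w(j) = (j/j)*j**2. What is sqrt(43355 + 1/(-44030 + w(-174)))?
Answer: sqrt(8206345548462)/13758 ≈ 208.22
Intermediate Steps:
w(j) = -4 + j**2 (w(j) = -4 + (j/j)*j**2 = -4 + 1*j**2 = -4 + j**2)
sqrt(43355 + 1/(-44030 + w(-174))) = sqrt(43355 + 1/(-44030 + (-4 + (-174)**2))) = sqrt(43355 + 1/(-44030 + (-4 + 30276))) = sqrt(43355 + 1/(-44030 + 30272)) = sqrt(43355 + 1/(-13758)) = sqrt(43355 - 1/13758) = sqrt(596478089/13758) = sqrt(8206345548462)/13758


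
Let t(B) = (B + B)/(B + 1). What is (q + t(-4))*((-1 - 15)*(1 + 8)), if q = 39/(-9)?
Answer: 240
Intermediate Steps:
q = -13/3 (q = 39*(-⅑) = -13/3 ≈ -4.3333)
t(B) = 2*B/(1 + B) (t(B) = (2*B)/(1 + B) = 2*B/(1 + B))
(q + t(-4))*((-1 - 15)*(1 + 8)) = (-13/3 + 2*(-4)/(1 - 4))*((-1 - 15)*(1 + 8)) = (-13/3 + 2*(-4)/(-3))*(-16*9) = (-13/3 + 2*(-4)*(-⅓))*(-144) = (-13/3 + 8/3)*(-144) = -5/3*(-144) = 240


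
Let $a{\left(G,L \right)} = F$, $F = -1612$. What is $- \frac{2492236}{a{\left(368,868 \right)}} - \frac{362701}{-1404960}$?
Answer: $\frac{875519141143}{566198880} \approx 1546.3$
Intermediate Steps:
$a{\left(G,L \right)} = -1612$
$- \frac{2492236}{a{\left(368,868 \right)}} - \frac{362701}{-1404960} = - \frac{2492236}{-1612} - \frac{362701}{-1404960} = \left(-2492236\right) \left(- \frac{1}{1612}\right) - - \frac{362701}{1404960} = \frac{623059}{403} + \frac{362701}{1404960} = \frac{875519141143}{566198880}$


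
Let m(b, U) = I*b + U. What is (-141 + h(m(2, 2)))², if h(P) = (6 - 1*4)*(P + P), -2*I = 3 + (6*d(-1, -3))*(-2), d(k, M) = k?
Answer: 37249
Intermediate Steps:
I = -15/2 (I = -(3 + (6*(-1))*(-2))/2 = -(3 - 6*(-2))/2 = -(3 + 12)/2 = -½*15 = -15/2 ≈ -7.5000)
m(b, U) = U - 15*b/2 (m(b, U) = -15*b/2 + U = U - 15*b/2)
h(P) = 4*P (h(P) = (6 - 4)*(2*P) = 2*(2*P) = 4*P)
(-141 + h(m(2, 2)))² = (-141 + 4*(2 - 15/2*2))² = (-141 + 4*(2 - 15))² = (-141 + 4*(-13))² = (-141 - 52)² = (-193)² = 37249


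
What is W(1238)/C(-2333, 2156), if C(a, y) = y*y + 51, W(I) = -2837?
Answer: -2837/4648387 ≈ -0.00061032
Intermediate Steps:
C(a, y) = 51 + y² (C(a, y) = y² + 51 = 51 + y²)
W(1238)/C(-2333, 2156) = -2837/(51 + 2156²) = -2837/(51 + 4648336) = -2837/4648387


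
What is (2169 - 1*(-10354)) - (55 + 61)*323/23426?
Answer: 8627245/689 ≈ 12521.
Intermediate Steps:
(2169 - 1*(-10354)) - (55 + 61)*323/23426 = (2169 + 10354) - 116*323/23426 = 12523 - 37468/23426 = 12523 - 1*1102/689 = 12523 - 1102/689 = 8627245/689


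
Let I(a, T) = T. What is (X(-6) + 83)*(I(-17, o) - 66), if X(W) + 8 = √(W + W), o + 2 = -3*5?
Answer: -6225 - 166*I*√3 ≈ -6225.0 - 287.52*I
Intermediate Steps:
o = -17 (o = -2 - 3*5 = -2 - 15 = -17)
X(W) = -8 + √2*√W (X(W) = -8 + √(W + W) = -8 + √(2*W) = -8 + √2*√W)
(X(-6) + 83)*(I(-17, o) - 66) = ((-8 + √2*√(-6)) + 83)*(-17 - 66) = ((-8 + √2*(I*√6)) + 83)*(-83) = ((-8 + 2*I*√3) + 83)*(-83) = (75 + 2*I*√3)*(-83) = -6225 - 166*I*√3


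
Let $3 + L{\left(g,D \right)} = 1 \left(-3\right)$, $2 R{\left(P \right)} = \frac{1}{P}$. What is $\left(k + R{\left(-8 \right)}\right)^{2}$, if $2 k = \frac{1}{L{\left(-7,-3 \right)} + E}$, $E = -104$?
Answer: $\frac{3481}{774400} \approx 0.0044951$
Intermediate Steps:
$R{\left(P \right)} = \frac{1}{2 P}$
$L{\left(g,D \right)} = -6$ ($L{\left(g,D \right)} = -3 + 1 \left(-3\right) = -3 - 3 = -6$)
$k = - \frac{1}{220}$ ($k = \frac{1}{2 \left(-6 - 104\right)} = \frac{1}{2 \left(-110\right)} = \frac{1}{2} \left(- \frac{1}{110}\right) = - \frac{1}{220} \approx -0.0045455$)
$\left(k + R{\left(-8 \right)}\right)^{2} = \left(- \frac{1}{220} + \frac{1}{2 \left(-8\right)}\right)^{2} = \left(- \frac{1}{220} + \frac{1}{2} \left(- \frac{1}{8}\right)\right)^{2} = \left(- \frac{1}{220} - \frac{1}{16}\right)^{2} = \left(- \frac{59}{880}\right)^{2} = \frac{3481}{774400}$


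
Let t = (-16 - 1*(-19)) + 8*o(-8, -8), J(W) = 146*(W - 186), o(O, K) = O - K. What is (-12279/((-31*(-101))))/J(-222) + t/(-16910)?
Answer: -58647389/525640044880 ≈ -0.00011157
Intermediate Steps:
J(W) = -27156 + 146*W (J(W) = 146*(-186 + W) = -27156 + 146*W)
t = 3 (t = (-16 - 1*(-19)) + 8*(-8 - 1*(-8)) = (-16 + 19) + 8*(-8 + 8) = 3 + 8*0 = 3 + 0 = 3)
(-12279/((-31*(-101))))/J(-222) + t/(-16910) = (-12279/((-31*(-101))))/(-27156 + 146*(-222)) + 3/(-16910) = (-12279/3131)/(-27156 - 32412) + 3*(-1/16910) = -12279*1/3131/(-59568) - 3/16910 = -12279/3131*(-1/59568) - 3/16910 = 4093/62169136 - 3/16910 = -58647389/525640044880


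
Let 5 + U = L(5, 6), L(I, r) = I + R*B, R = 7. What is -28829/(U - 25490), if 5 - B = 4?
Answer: 28829/25483 ≈ 1.1313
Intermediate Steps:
B = 1 (B = 5 - 1*4 = 5 - 4 = 1)
L(I, r) = 7 + I (L(I, r) = I + 7*1 = I + 7 = 7 + I)
U = 7 (U = -5 + (7 + 5) = -5 + 12 = 7)
-28829/(U - 25490) = -28829/(7 - 25490) = -28829/(-25483) = -28829*(-1/25483) = 28829/25483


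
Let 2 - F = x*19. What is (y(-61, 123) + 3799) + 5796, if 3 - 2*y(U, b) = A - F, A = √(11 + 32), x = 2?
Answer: 19157/2 - √43/2 ≈ 9575.2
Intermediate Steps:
A = √43 ≈ 6.5574
F = -36 (F = 2 - 2*19 = 2 - 1*38 = 2 - 38 = -36)
y(U, b) = -33/2 - √43/2 (y(U, b) = 3/2 - (√43 - 1*(-36))/2 = 3/2 - (√43 + 36)/2 = 3/2 - (36 + √43)/2 = 3/2 + (-18 - √43/2) = -33/2 - √43/2)
(y(-61, 123) + 3799) + 5796 = ((-33/2 - √43/2) + 3799) + 5796 = (7565/2 - √43/2) + 5796 = 19157/2 - √43/2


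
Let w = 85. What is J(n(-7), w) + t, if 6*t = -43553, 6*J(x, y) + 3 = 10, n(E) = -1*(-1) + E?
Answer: -21773/3 ≈ -7257.7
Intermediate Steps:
n(E) = 1 + E
J(x, y) = 7/6 (J(x, y) = -½ + (⅙)*10 = -½ + 5/3 = 7/6)
t = -43553/6 (t = (⅙)*(-43553) = -43553/6 ≈ -7258.8)
J(n(-7), w) + t = 7/6 - 43553/6 = -21773/3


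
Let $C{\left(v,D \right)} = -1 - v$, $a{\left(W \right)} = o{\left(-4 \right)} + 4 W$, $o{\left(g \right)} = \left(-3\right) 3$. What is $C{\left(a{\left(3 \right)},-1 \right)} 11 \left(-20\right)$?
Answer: $880$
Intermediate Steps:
$o{\left(g \right)} = -9$
$a{\left(W \right)} = -9 + 4 W$
$C{\left(a{\left(3 \right)},-1 \right)} 11 \left(-20\right) = \left(-1 - \left(-9 + 4 \cdot 3\right)\right) 11 \left(-20\right) = \left(-1 - \left(-9 + 12\right)\right) 11 \left(-20\right) = \left(-1 - 3\right) 11 \left(-20\right) = \left(-4\right) 11 \left(-20\right) = \left(-44\right) \left(-20\right) = 880$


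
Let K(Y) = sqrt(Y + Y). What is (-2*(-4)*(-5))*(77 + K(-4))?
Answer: -3080 - 80*I*sqrt(2) ≈ -3080.0 - 113.14*I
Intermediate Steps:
K(Y) = sqrt(2)*sqrt(Y) (K(Y) = sqrt(2*Y) = sqrt(2)*sqrt(Y))
(-2*(-4)*(-5))*(77 + K(-4)) = (-2*(-4)*(-5))*(77 + sqrt(2)*sqrt(-4)) = (8*(-5))*(77 + sqrt(2)*(2*I)) = -40*(77 + 2*I*sqrt(2)) = -3080 - 80*I*sqrt(2)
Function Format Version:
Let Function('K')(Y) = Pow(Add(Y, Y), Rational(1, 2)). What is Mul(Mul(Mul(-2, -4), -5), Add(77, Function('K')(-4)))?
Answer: Add(-3080, Mul(-80, I, Pow(2, Rational(1, 2)))) ≈ Add(-3080.0, Mul(-113.14, I))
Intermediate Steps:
Function('K')(Y) = Mul(Pow(2, Rational(1, 2)), Pow(Y, Rational(1, 2))) (Function('K')(Y) = Pow(Mul(2, Y), Rational(1, 2)) = Mul(Pow(2, Rational(1, 2)), Pow(Y, Rational(1, 2))))
Mul(Mul(Mul(-2, -4), -5), Add(77, Function('K')(-4))) = Mul(Mul(Mul(-2, -4), -5), Add(77, Mul(Pow(2, Rational(1, 2)), Pow(-4, Rational(1, 2))))) = Mul(Mul(8, -5), Add(77, Mul(Pow(2, Rational(1, 2)), Mul(2, I)))) = Mul(-40, Add(77, Mul(2, I, Pow(2, Rational(1, 2))))) = Add(-3080, Mul(-80, I, Pow(2, Rational(1, 2))))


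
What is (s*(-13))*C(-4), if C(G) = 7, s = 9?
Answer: -819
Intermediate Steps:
(s*(-13))*C(-4) = (9*(-13))*7 = -117*7 = -819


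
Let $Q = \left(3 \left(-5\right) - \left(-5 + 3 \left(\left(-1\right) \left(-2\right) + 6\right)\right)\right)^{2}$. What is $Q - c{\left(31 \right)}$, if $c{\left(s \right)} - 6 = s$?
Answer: $1119$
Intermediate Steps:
$c{\left(s \right)} = 6 + s$
$Q = 1156$ ($Q = \left(-15 + \left(- 3 \left(2 + 6\right) + 5\right)\right)^{2} = \left(-15 + \left(\left(-3\right) 8 + 5\right)\right)^{2} = \left(-15 + \left(-24 + 5\right)\right)^{2} = \left(-15 - 19\right)^{2} = \left(-34\right)^{2} = 1156$)
$Q - c{\left(31 \right)} = 1156 - \left(6 + 31\right) = 1156 - 37 = 1119$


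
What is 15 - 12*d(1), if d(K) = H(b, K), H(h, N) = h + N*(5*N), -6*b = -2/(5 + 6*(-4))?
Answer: -851/19 ≈ -44.789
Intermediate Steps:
b = -1/57 (b = -(-1)/(3*(5 + 6*(-4))) = -(-1)/(3*(5 - 24)) = -(-1)/(3*(-19)) = -(-1)*(-1)/(3*19) = -⅙*2/19 = -1/57 ≈ -0.017544)
H(h, N) = h + 5*N²
d(K) = -1/57 + 5*K²
15 - 12*d(1) = 15 - 12*(-1/57 + 5*1²) = 15 - 12*(-1/57 + 5*1) = 15 - 12*(-1/57 + 5) = 15 - 12*284/57 = 15 - 1136/19 = -851/19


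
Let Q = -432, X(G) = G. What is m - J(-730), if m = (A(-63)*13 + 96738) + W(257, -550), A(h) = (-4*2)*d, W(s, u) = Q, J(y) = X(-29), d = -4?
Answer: 96751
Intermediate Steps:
J(y) = -29
W(s, u) = -432
A(h) = 32 (A(h) = -4*2*(-4) = -8*(-4) = 32)
m = 96722 (m = (32*13 + 96738) - 432 = (416 + 96738) - 432 = 97154 - 432 = 96722)
m - J(-730) = 96722 - 1*(-29) = 96722 + 29 = 96751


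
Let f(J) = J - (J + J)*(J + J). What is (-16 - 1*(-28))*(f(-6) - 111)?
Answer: -3132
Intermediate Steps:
f(J) = J - 4*J² (f(J) = J - 2*J*2*J = J - 4*J²)
(-16 - 1*(-28))*(f(-6) - 111) = (-16 - 1*(-28))*(-6*(1 - 4*(-6)) - 111) = (-16 + 28)*(-6*(1 + 24) - 111) = 12*(-6*25 - 111) = 12*(-150 - 111) = 12*(-261) = -3132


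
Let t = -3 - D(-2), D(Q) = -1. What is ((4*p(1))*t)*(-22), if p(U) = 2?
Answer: 352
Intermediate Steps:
t = -2 (t = -3 - 1*(-1) = -3 + 1 = -2)
((4*p(1))*t)*(-22) = ((4*2)*(-2))*(-22) = (8*(-2))*(-22) = -16*(-22) = 352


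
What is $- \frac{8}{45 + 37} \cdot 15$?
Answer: $- \frac{60}{41} \approx -1.4634$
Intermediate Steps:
$- \frac{8}{45 + 37} \cdot 15 = - \frac{8}{82} \cdot 15 = \left(-8\right) \frac{1}{82} \cdot 15 = \left(- \frac{4}{41}\right) 15 = - \frac{60}{41}$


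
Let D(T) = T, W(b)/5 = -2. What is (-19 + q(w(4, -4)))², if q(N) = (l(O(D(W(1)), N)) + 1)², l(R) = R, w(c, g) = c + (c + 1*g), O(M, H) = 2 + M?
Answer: 900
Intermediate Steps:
W(b) = -10 (W(b) = 5*(-2) = -10)
w(c, g) = g + 2*c (w(c, g) = c + (c + g) = g + 2*c)
q(N) = 49 (q(N) = ((2 - 10) + 1)² = (-8 + 1)² = (-7)² = 49)
(-19 + q(w(4, -4)))² = (-19 + 49)² = 30² = 900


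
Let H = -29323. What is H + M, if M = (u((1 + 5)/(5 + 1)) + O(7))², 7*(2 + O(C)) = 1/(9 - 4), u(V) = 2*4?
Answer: -35876154/1225 ≈ -29287.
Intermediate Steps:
u(V) = 8
O(C) = -69/35 (O(C) = -2 + 1/(7*(9 - 4)) = -2 + (⅐)/5 = -2 + (⅐)*(⅕) = -2 + 1/35 = -69/35)
M = 44521/1225 (M = (8 - 69/35)² = (211/35)² = 44521/1225 ≈ 36.344)
H + M = -29323 + 44521/1225 = -35876154/1225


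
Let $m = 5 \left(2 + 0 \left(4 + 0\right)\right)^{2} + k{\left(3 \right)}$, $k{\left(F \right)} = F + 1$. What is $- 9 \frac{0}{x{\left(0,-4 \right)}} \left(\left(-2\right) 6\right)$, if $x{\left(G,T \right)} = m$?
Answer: $0$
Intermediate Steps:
$k{\left(F \right)} = 1 + F$
$m = 24$ ($m = 5 \left(2 + 0 \left(4 + 0\right)\right)^{2} + \left(1 + 3\right) = 5 \left(2 + 0 \cdot 4\right)^{2} + 4 = 5 \left(2 + 0\right)^{2} + 4 = 5 \cdot 2^{2} + 4 = 5 \cdot 4 + 4 = 20 + 4 = 24$)
$x{\left(G,T \right)} = 24$
$- 9 \frac{0}{x{\left(0,-4 \right)}} \left(\left(-2\right) 6\right) = - 9 \cdot \frac{0}{24} \left(\left(-2\right) 6\right) = - 9 \cdot 0 \cdot \frac{1}{24} \left(-12\right) = \left(-9\right) 0 \left(-12\right) = 0 \left(-12\right) = 0$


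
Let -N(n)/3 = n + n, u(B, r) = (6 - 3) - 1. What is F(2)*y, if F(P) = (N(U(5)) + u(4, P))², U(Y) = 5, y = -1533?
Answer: -1201872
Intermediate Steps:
u(B, r) = 2 (u(B, r) = 3 - 1 = 2)
N(n) = -6*n (N(n) = -3*(n + n) = -6*n)
F(P) = 784 (F(P) = (-6*5 + 2)² = (-30 + 2)² = (-28)² = 784)
F(2)*y = 784*(-1533) = -1201872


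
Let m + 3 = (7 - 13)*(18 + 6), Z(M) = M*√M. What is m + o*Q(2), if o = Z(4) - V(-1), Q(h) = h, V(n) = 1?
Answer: -133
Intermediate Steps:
Z(M) = M^(3/2)
m = -147 (m = -3 + (7 - 13)*(18 + 6) = -3 - 6*24 = -3 - 144 = -147)
o = 7 (o = 4^(3/2) - 1*1 = 8 - 1 = 7)
m + o*Q(2) = -147 + 7*2 = -147 + 14 = -133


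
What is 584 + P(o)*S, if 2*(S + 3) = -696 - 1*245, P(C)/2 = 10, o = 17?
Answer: -8886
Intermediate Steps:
P(C) = 20 (P(C) = 2*10 = 20)
S = -947/2 (S = -3 + (-696 - 1*245)/2 = -3 + (-696 - 245)/2 = -3 + (½)*(-941) = -3 - 941/2 = -947/2 ≈ -473.50)
584 + P(o)*S = 584 + 20*(-947/2) = 584 - 9470 = -8886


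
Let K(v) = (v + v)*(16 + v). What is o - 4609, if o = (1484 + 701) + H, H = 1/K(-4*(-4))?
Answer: -2482175/1024 ≈ -2424.0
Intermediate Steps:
K(v) = 2*v*(16 + v) (K(v) = (2*v)*(16 + v) = 2*v*(16 + v))
H = 1/1024 (H = 1/(2*(-4*(-4))*(16 - 4*(-4))) = 1/(2*16*(16 + 16)) = 1/(2*16*32) = 1/1024 ≈ 0.00097656)
o = 2237441/1024 (o = (1484 + 701) + 1/1024 = 2185 + 1/1024 = 2237441/1024 ≈ 2185.0)
o - 4609 = 2237441/1024 - 4609 = -2482175/1024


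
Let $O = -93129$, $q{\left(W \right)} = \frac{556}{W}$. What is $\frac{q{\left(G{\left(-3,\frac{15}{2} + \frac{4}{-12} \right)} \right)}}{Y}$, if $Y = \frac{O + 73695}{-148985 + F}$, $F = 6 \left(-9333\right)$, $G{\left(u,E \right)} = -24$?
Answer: $- \frac{28492637}{116604} \approx -244.35$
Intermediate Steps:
$F = -55998$
$Y = \frac{19434}{204983}$ ($Y = \frac{-93129 + 73695}{-148985 - 55998} = - \frac{19434}{-204983} = \left(-19434\right) \left(- \frac{1}{204983}\right) = \frac{19434}{204983} \approx 0.094808$)
$\frac{q{\left(G{\left(-3,\frac{15}{2} + \frac{4}{-12} \right)} \right)}}{Y} = \frac{556 \frac{1}{-24}}{\frac{19434}{204983}} = 556 \left(- \frac{1}{24}\right) \frac{204983}{19434} = \left(- \frac{139}{6}\right) \frac{204983}{19434} = - \frac{28492637}{116604}$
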